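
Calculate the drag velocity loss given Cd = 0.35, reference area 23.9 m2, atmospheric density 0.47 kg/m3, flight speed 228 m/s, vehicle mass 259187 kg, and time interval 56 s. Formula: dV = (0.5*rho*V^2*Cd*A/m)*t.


D = 0.5 * 0.47 * 228^2 * 0.35 * 23.9 = 102188.85 N
a = 102188.85 / 259187 = 0.3943 m/s2
dV = 0.3943 * 56 = 22.1 m/s

22.1 m/s


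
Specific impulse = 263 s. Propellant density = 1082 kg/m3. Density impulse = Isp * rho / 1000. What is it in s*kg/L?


rho*Isp = 263 * 1082 / 1000 = 285 s*kg/L

285 s*kg/L


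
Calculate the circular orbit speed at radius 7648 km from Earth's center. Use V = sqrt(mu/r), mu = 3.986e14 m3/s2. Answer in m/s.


V = sqrt(3.986e14 / 7648000) = 7219 m/s

7219 m/s


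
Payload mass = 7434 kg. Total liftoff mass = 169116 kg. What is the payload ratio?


PR = 7434 / 169116 = 0.044

0.044


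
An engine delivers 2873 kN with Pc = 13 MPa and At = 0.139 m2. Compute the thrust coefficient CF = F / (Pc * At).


CF = 2873000 / (13e6 * 0.139) = 1.59

1.59


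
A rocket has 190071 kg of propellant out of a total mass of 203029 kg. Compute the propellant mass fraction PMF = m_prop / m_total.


PMF = 190071 / 203029 = 0.936

0.936


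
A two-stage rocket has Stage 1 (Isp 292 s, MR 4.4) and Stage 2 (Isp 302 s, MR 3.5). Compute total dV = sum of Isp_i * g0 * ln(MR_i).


dV1 = 292 * 9.81 * ln(4.4) = 4244.1 m/s
dV2 = 302 * 9.81 * ln(3.5) = 3711.5 m/s
Total dV = 4244.1 + 3711.5 = 7955.6 m/s ~ 7956 m/s

7956 m/s


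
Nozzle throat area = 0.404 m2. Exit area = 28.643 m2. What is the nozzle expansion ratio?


AR = 28.643 / 0.404 = 70.9

70.9


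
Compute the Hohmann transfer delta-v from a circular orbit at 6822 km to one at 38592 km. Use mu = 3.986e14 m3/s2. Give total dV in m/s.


V1 = sqrt(mu/r1) = 7643.86 m/s
dV1 = V1*(sqrt(2*r2/(r1+r2)) - 1) = 2321.24 m/s
V2 = sqrt(mu/r2) = 3213.81 m/s
dV2 = V2*(1 - sqrt(2*r1/(r1+r2))) = 1452.25 m/s
Total dV = 3773 m/s

3773 m/s


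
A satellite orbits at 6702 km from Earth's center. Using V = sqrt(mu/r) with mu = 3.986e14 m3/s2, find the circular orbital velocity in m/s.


V = sqrt(3.986e14 / 6702000) = 7712 m/s

7712 m/s


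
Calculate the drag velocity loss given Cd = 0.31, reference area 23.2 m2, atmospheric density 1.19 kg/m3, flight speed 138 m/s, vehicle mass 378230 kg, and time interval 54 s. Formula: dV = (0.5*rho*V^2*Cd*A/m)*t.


D = 0.5 * 1.19 * 138^2 * 0.31 * 23.2 = 81493.85 N
a = 81493.85 / 378230 = 0.2155 m/s2
dV = 0.2155 * 54 = 11.6 m/s

11.6 m/s


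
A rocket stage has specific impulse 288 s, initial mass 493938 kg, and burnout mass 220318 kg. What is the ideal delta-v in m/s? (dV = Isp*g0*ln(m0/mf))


Ve = 288 * 9.81 = 2825.28 m/s
dV = 2825.28 * ln(493938/220318) = 2281 m/s

2281 m/s


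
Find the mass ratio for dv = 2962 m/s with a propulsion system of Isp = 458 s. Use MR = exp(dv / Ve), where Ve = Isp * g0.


Ve = 458 * 9.81 = 4492.98 m/s
MR = exp(2962 / 4492.98) = 1.933

1.933


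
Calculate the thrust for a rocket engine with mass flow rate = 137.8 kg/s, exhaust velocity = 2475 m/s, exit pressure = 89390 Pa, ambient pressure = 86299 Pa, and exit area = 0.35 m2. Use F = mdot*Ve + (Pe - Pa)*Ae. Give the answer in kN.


F = 137.8 * 2475 + (89390 - 86299) * 0.35 = 342137.0 N = 342.1 kN

342.1 kN


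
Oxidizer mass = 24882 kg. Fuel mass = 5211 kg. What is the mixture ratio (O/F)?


MR = 24882 / 5211 = 4.77

4.77


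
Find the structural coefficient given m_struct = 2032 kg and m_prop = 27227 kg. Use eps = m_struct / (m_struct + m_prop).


eps = 2032 / (2032 + 27227) = 0.0694

0.0694


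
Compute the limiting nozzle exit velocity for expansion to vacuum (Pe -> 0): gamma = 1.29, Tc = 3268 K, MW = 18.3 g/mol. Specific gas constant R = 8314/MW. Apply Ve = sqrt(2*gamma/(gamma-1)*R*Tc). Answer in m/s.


R = 8314 / 18.3 = 454.32 J/(kg.K)
Ve = sqrt(2 * 1.29 / (1.29 - 1) * 454.32 * 3268) = 3634 m/s

3634 m/s


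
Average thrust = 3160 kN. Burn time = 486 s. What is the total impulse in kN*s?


It = 3160 * 486 = 1535760 kN*s

1535760 kN*s


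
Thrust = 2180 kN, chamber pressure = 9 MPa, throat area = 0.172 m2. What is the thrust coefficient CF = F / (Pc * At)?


CF = 2180000 / (9e6 * 0.172) = 1.41

1.41


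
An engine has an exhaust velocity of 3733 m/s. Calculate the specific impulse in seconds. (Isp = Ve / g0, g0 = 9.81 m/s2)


Isp = Ve / g0 = 3733 / 9.81 = 380.5 s

380.5 s


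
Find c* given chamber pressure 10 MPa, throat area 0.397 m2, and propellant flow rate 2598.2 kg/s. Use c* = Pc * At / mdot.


c* = 10e6 * 0.397 / 2598.2 = 1528 m/s

1528 m/s


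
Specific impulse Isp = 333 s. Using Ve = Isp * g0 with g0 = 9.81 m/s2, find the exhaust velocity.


Ve = Isp * g0 = 333 * 9.81 = 3266.7 m/s

3266.7 m/s


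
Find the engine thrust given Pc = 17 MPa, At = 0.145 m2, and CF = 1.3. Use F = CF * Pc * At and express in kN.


F = 1.3 * 17e6 * 0.145 = 3.2045e+06 N = 3204.5 kN

3204.5 kN


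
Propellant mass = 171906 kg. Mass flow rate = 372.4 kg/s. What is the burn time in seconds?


tb = 171906 / 372.4 = 461.6 s

461.6 s


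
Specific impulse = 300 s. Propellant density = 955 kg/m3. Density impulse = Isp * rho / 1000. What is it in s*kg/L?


rho*Isp = 300 * 955 / 1000 = 286 s*kg/L

286 s*kg/L


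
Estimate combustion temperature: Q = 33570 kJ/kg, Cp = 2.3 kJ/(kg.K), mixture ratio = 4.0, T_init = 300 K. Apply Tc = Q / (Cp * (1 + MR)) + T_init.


Tc = 33570 / (2.3 * (1 + 4.0)) + 300 = 3219 K

3219 K


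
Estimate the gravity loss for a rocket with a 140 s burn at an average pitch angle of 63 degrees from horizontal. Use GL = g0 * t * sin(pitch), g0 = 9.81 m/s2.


GL = 9.81 * 140 * sin(63 deg) = 1224 m/s

1224 m/s


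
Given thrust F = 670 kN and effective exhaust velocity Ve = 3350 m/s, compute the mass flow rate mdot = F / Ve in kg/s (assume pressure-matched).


mdot = F / Ve = 670000 / 3350 = 200.0 kg/s

200.0 kg/s


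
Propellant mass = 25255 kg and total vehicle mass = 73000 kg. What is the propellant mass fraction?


PMF = 25255 / 73000 = 0.346

0.346


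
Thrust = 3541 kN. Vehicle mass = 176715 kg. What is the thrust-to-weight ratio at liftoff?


TWR = 3541000 / (176715 * 9.81) = 2.04

2.04


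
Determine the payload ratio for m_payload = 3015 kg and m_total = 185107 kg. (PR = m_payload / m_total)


PR = 3015 / 185107 = 0.0163

0.0163


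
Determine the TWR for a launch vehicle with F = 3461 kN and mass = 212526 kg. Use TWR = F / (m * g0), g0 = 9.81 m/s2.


TWR = 3461000 / (212526 * 9.81) = 1.66

1.66


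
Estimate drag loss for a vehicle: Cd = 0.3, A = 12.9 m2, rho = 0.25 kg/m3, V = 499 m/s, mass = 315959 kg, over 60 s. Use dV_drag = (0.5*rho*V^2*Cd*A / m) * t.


D = 0.5 * 0.25 * 499^2 * 0.3 * 12.9 = 120454.23 N
a = 120454.23 / 315959 = 0.3812 m/s2
dV = 0.3812 * 60 = 22.9 m/s

22.9 m/s


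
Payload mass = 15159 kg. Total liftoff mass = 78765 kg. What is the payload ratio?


PR = 15159 / 78765 = 0.1925

0.1925


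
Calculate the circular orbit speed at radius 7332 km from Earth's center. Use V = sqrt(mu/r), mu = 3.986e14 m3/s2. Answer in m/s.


V = sqrt(3.986e14 / 7332000) = 7373 m/s

7373 m/s


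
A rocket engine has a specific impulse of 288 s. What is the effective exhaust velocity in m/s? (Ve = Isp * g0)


Ve = Isp * g0 = 288 * 9.81 = 2825.3 m/s

2825.3 m/s


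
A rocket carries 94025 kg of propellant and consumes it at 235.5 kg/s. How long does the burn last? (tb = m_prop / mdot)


tb = 94025 / 235.5 = 399.3 s

399.3 s


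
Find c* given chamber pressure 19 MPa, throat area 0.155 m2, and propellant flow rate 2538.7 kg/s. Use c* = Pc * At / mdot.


c* = 19e6 * 0.155 / 2538.7 = 1160 m/s

1160 m/s


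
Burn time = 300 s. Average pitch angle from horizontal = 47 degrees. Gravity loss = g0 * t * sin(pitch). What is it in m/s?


GL = 9.81 * 300 * sin(47 deg) = 2152 m/s

2152 m/s


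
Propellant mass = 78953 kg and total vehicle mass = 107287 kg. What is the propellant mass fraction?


PMF = 78953 / 107287 = 0.736

0.736


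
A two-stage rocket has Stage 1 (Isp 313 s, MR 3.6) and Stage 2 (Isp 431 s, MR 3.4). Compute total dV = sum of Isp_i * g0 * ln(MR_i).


dV1 = 313 * 9.81 * ln(3.6) = 3933.1 m/s
dV2 = 431 * 9.81 * ln(3.4) = 5174.3 m/s
Total dV = 3933.1 + 5174.3 = 9107.4 m/s ~ 9107 m/s

9107 m/s


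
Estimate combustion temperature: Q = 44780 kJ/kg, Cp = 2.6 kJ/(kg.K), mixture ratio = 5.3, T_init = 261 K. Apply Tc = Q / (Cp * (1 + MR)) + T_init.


Tc = 44780 / (2.6 * (1 + 5.3)) + 261 = 2995 K

2995 K


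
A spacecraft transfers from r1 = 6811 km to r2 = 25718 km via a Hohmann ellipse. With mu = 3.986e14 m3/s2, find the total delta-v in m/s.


V1 = sqrt(mu/r1) = 7650.03 m/s
dV1 = V1*(sqrt(2*r2/(r1+r2)) - 1) = 1969.67 m/s
V2 = sqrt(mu/r2) = 3936.86 m/s
dV2 = V2*(1 - sqrt(2*r1/(r1+r2))) = 1389.24 m/s
Total dV = 3359 m/s

3359 m/s


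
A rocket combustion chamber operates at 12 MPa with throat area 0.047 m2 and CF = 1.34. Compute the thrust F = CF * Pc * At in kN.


F = 1.34 * 12e6 * 0.047 = 755760.0 N = 755.8 kN

755.8 kN


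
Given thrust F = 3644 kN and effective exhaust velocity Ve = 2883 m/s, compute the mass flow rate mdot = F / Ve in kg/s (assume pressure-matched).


mdot = F / Ve = 3644000 / 2883 = 1264.0 kg/s

1264.0 kg/s


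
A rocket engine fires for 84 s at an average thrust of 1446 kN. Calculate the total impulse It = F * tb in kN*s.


It = 1446 * 84 = 121464 kN*s

121464 kN*s


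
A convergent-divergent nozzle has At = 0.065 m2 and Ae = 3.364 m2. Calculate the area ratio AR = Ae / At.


AR = 3.364 / 0.065 = 51.8

51.8


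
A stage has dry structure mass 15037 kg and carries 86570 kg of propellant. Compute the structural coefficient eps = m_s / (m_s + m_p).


eps = 15037 / (15037 + 86570) = 0.148

0.148


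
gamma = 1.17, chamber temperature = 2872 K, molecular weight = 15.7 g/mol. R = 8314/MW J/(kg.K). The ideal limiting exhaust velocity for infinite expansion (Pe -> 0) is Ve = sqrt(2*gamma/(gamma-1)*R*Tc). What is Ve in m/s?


R = 8314 / 15.7 = 529.55 J/(kg.K)
Ve = sqrt(2 * 1.17 / (1.17 - 1) * 529.55 * 2872) = 4575 m/s

4575 m/s


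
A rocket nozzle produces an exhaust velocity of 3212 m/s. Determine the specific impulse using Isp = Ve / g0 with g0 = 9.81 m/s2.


Isp = Ve / g0 = 3212 / 9.81 = 327.4 s

327.4 s


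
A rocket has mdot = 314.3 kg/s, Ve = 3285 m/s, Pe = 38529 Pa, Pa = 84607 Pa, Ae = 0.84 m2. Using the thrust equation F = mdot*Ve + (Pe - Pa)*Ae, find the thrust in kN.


F = 314.3 * 3285 + (38529 - 84607) * 0.84 = 993770.0 N = 993.8 kN

993.8 kN


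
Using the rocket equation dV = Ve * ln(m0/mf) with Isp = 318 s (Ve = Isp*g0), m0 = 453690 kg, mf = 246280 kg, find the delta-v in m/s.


Ve = 318 * 9.81 = 3119.58 m/s
dV = 3119.58 * ln(453690/246280) = 1906 m/s

1906 m/s


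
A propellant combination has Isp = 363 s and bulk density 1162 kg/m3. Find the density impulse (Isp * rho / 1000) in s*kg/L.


rho*Isp = 363 * 1162 / 1000 = 422 s*kg/L

422 s*kg/L


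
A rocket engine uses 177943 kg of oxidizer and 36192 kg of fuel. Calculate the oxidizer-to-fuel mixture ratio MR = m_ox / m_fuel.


MR = 177943 / 36192 = 4.92

4.92


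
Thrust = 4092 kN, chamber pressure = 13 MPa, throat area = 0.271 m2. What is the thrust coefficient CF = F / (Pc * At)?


CF = 4092000 / (13e6 * 0.271) = 1.16

1.16


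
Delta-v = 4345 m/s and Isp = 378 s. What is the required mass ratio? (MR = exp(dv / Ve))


Ve = 378 * 9.81 = 3708.18 m/s
MR = exp(4345 / 3708.18) = 3.228

3.228


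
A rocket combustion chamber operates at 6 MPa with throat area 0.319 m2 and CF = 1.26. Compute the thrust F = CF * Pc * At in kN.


F = 1.26 * 6e6 * 0.319 = 2.4116e+06 N = 2411.6 kN

2411.6 kN


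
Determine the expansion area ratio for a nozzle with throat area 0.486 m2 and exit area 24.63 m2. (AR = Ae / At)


AR = 24.63 / 0.486 = 50.7

50.7


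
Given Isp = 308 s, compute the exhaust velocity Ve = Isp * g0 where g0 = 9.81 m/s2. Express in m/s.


Ve = Isp * g0 = 308 * 9.81 = 3021.5 m/s

3021.5 m/s


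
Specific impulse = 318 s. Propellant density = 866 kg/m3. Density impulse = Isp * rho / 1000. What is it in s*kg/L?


rho*Isp = 318 * 866 / 1000 = 275 s*kg/L

275 s*kg/L


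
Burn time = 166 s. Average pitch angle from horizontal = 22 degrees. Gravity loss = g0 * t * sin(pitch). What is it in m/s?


GL = 9.81 * 166 * sin(22 deg) = 610 m/s

610 m/s


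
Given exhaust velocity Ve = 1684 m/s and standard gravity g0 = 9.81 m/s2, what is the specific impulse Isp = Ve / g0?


Isp = Ve / g0 = 1684 / 9.81 = 171.7 s

171.7 s


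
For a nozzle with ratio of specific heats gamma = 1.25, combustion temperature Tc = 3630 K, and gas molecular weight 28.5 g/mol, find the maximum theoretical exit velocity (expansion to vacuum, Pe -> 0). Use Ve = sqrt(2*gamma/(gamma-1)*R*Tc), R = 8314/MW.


R = 8314 / 28.5 = 291.72 J/(kg.K)
Ve = sqrt(2 * 1.25 / (1.25 - 1) * 291.72 * 3630) = 3254 m/s

3254 m/s


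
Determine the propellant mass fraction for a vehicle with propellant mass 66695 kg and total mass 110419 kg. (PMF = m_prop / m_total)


PMF = 66695 / 110419 = 0.604

0.604


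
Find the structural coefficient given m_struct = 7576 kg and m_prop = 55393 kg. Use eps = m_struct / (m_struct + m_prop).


eps = 7576 / (7576 + 55393) = 0.1203

0.1203


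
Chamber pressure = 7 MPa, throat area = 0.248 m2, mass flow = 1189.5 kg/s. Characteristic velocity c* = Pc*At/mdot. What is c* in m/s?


c* = 7e6 * 0.248 / 1189.5 = 1459 m/s

1459 m/s


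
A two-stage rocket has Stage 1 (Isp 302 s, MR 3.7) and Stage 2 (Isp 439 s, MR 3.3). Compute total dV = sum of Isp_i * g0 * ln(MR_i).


dV1 = 302 * 9.81 * ln(3.7) = 3876.1 m/s
dV2 = 439 * 9.81 * ln(3.3) = 5141.7 m/s
Total dV = 3876.1 + 5141.7 = 9017.8 m/s ~ 9018 m/s

9018 m/s


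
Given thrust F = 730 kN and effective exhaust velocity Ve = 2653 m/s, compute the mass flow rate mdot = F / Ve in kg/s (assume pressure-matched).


mdot = F / Ve = 730000 / 2653 = 275.2 kg/s

275.2 kg/s


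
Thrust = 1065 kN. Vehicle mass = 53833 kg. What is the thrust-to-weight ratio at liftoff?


TWR = 1065000 / (53833 * 9.81) = 2.02

2.02


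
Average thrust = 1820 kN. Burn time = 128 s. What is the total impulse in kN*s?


It = 1820 * 128 = 232960 kN*s

232960 kN*s


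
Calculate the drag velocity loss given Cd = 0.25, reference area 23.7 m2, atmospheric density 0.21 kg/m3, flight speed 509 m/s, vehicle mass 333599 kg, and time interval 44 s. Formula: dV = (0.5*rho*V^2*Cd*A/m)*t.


D = 0.5 * 0.21 * 509^2 * 0.25 * 23.7 = 161180.77 N
a = 161180.77 / 333599 = 0.4832 m/s2
dV = 0.4832 * 44 = 21.3 m/s

21.3 m/s


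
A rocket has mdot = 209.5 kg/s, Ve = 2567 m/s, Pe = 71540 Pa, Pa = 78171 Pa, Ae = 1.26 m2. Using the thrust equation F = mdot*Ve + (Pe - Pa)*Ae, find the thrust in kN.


F = 209.5 * 2567 + (71540 - 78171) * 1.26 = 529431.0 N = 529.4 kN

529.4 kN


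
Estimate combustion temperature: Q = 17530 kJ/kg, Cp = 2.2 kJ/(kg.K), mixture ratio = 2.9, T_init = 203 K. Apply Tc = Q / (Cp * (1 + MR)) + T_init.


Tc = 17530 / (2.2 * (1 + 2.9)) + 203 = 2246 K

2246 K


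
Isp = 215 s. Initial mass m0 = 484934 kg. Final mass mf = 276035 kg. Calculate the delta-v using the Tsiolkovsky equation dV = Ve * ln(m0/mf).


Ve = 215 * 9.81 = 2109.15 m/s
dV = 2109.15 * ln(484934/276035) = 1188 m/s

1188 m/s


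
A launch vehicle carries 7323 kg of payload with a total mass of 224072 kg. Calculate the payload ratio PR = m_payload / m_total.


PR = 7323 / 224072 = 0.0327

0.0327


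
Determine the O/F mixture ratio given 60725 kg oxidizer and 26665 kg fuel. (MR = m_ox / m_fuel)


MR = 60725 / 26665 = 2.28

2.28


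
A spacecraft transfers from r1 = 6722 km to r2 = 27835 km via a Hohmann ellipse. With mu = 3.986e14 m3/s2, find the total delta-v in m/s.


V1 = sqrt(mu/r1) = 7700.51 m/s
dV1 = V1*(sqrt(2*r2/(r1+r2)) - 1) = 2073.26 m/s
V2 = sqrt(mu/r2) = 3784.19 m/s
dV2 = V2*(1 - sqrt(2*r1/(r1+r2))) = 1423.88 m/s
Total dV = 3497 m/s

3497 m/s


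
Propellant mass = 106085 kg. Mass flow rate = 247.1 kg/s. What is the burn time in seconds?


tb = 106085 / 247.1 = 429.3 s

429.3 s


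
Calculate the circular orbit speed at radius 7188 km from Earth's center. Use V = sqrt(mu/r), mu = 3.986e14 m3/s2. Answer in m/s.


V = sqrt(3.986e14 / 7188000) = 7447 m/s

7447 m/s


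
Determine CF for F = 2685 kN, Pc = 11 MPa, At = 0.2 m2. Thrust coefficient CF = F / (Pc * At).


CF = 2685000 / (11e6 * 0.2) = 1.22

1.22


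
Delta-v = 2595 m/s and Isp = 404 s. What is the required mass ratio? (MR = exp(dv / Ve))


Ve = 404 * 9.81 = 3963.24 m/s
MR = exp(2595 / 3963.24) = 1.925

1.925


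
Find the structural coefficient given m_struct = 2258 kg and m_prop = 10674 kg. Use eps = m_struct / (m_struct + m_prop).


eps = 2258 / (2258 + 10674) = 0.1746

0.1746


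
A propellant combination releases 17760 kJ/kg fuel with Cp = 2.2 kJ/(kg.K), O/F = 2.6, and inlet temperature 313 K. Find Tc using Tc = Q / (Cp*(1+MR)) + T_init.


Tc = 17760 / (2.2 * (1 + 2.6)) + 313 = 2555 K

2555 K


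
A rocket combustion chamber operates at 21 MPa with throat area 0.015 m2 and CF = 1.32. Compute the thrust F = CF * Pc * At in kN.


F = 1.32 * 21e6 * 0.015 = 415800.0 N = 415.8 kN

415.8 kN


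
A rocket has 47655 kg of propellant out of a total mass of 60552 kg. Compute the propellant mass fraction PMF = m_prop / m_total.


PMF = 47655 / 60552 = 0.787

0.787


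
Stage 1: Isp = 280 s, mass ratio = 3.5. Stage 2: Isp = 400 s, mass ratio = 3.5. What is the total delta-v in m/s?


dV1 = 280 * 9.81 * ln(3.5) = 3441.1 m/s
dV2 = 400 * 9.81 * ln(3.5) = 4915.8 m/s
Total dV = 3441.1 + 4915.8 = 8356.9 m/s ~ 8357 m/s

8357 m/s


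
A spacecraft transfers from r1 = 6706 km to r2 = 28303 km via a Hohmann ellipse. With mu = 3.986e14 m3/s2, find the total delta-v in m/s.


V1 = sqrt(mu/r1) = 7709.69 m/s
dV1 = V1*(sqrt(2*r2/(r1+r2)) - 1) = 2093.75 m/s
V2 = sqrt(mu/r2) = 3752.77 m/s
dV2 = V2*(1 - sqrt(2*r1/(r1+r2))) = 1429.99 m/s
Total dV = 3524 m/s

3524 m/s


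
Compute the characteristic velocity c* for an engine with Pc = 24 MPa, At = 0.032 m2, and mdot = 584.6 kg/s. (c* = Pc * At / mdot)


c* = 24e6 * 0.032 / 584.6 = 1314 m/s

1314 m/s


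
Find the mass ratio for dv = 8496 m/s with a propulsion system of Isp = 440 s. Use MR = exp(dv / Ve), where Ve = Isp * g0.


Ve = 440 * 9.81 = 4316.4 m/s
MR = exp(8496 / 4316.4) = 7.159

7.159


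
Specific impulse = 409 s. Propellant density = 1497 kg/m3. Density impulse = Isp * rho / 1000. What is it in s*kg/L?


rho*Isp = 409 * 1497 / 1000 = 612 s*kg/L

612 s*kg/L


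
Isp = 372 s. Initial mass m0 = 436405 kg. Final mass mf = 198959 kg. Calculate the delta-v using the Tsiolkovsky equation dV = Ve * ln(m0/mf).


Ve = 372 * 9.81 = 3649.32 m/s
dV = 3649.32 * ln(436405/198959) = 2866 m/s

2866 m/s


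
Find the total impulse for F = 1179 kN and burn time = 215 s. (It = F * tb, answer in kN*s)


It = 1179 * 215 = 253485 kN*s

253485 kN*s


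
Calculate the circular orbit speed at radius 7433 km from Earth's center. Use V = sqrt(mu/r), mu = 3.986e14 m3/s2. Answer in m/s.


V = sqrt(3.986e14 / 7433000) = 7323 m/s

7323 m/s


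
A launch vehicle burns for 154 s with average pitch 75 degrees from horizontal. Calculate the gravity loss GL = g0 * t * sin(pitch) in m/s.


GL = 9.81 * 154 * sin(75 deg) = 1459 m/s

1459 m/s


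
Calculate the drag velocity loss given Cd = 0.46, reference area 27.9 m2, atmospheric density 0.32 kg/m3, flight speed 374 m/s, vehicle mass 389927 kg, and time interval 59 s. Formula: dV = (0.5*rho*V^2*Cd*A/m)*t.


D = 0.5 * 0.32 * 374^2 * 0.46 * 27.9 = 287226.97 N
a = 287226.97 / 389927 = 0.7366 m/s2
dV = 0.7366 * 59 = 43.5 m/s

43.5 m/s


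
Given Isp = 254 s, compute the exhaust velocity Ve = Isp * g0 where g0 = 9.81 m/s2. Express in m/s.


Ve = Isp * g0 = 254 * 9.81 = 2491.7 m/s

2491.7 m/s


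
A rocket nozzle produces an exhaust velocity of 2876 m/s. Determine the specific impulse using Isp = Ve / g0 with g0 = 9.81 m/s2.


Isp = Ve / g0 = 2876 / 9.81 = 293.2 s

293.2 s


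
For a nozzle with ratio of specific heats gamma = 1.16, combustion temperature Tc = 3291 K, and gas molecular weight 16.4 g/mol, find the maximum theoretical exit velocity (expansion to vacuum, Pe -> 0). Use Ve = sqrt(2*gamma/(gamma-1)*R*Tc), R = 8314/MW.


R = 8314 / 16.4 = 506.95 J/(kg.K)
Ve = sqrt(2 * 1.16 / (1.16 - 1) * 506.95 * 3291) = 4918 m/s

4918 m/s


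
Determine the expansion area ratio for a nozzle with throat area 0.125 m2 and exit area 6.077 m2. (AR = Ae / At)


AR = 6.077 / 0.125 = 48.6

48.6


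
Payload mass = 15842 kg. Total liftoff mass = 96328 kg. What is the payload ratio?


PR = 15842 / 96328 = 0.1645

0.1645


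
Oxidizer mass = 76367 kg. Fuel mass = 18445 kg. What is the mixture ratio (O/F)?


MR = 76367 / 18445 = 4.14

4.14


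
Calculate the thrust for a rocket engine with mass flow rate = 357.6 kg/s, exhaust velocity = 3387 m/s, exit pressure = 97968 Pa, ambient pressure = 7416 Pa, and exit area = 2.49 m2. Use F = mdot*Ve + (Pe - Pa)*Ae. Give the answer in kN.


F = 357.6 * 3387 + (97968 - 7416) * 2.49 = 1.4367e+06 N = 1436.7 kN

1436.7 kN


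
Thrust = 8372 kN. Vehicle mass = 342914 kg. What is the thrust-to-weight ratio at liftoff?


TWR = 8372000 / (342914 * 9.81) = 2.49

2.49


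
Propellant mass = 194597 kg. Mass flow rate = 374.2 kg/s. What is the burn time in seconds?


tb = 194597 / 374.2 = 520.0 s

520.0 s


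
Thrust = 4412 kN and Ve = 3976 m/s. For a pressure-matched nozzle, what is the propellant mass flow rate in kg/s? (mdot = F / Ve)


mdot = F / Ve = 4412000 / 3976 = 1109.7 kg/s

1109.7 kg/s


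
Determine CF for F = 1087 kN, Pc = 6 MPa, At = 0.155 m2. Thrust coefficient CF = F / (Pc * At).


CF = 1087000 / (6e6 * 0.155) = 1.17

1.17


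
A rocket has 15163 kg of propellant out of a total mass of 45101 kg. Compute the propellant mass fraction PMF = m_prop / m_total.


PMF = 15163 / 45101 = 0.336

0.336


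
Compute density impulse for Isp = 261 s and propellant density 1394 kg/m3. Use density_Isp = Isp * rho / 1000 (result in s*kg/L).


rho*Isp = 261 * 1394 / 1000 = 364 s*kg/L

364 s*kg/L


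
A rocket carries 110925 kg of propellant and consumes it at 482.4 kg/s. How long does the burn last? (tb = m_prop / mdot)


tb = 110925 / 482.4 = 229.9 s

229.9 s


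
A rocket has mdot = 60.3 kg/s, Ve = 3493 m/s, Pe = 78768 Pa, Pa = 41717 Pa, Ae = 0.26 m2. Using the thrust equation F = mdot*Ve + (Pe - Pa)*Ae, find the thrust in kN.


F = 60.3 * 3493 + (78768 - 41717) * 0.26 = 220261.0 N = 220.3 kN

220.3 kN


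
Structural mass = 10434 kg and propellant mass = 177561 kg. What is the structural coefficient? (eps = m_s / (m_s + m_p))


eps = 10434 / (10434 + 177561) = 0.0555

0.0555


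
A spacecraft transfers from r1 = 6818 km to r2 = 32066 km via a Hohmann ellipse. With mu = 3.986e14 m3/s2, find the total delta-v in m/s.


V1 = sqrt(mu/r1) = 7646.1 m/s
dV1 = V1*(sqrt(2*r2/(r1+r2)) - 1) = 2173.46 m/s
V2 = sqrt(mu/r2) = 3525.71 m/s
dV2 = V2*(1 - sqrt(2*r1/(r1+r2))) = 1437.83 m/s
Total dV = 3611 m/s

3611 m/s


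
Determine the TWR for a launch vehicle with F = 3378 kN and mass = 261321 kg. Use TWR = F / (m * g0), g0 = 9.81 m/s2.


TWR = 3378000 / (261321 * 9.81) = 1.32

1.32


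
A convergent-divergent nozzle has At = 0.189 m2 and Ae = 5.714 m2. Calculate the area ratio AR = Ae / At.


AR = 5.714 / 0.189 = 30.2

30.2


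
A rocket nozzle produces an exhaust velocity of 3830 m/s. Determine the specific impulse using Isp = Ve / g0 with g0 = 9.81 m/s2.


Isp = Ve / g0 = 3830 / 9.81 = 390.4 s

390.4 s


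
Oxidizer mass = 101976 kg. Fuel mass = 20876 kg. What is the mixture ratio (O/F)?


MR = 101976 / 20876 = 4.88

4.88


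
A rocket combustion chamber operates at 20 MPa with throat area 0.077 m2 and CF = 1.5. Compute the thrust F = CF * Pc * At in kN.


F = 1.5 * 20e6 * 0.077 = 2.3100e+06 N = 2310.0 kN

2310.0 kN


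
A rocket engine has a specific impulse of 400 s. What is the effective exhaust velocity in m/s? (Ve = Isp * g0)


Ve = Isp * g0 = 400 * 9.81 = 3924.0 m/s

3924.0 m/s


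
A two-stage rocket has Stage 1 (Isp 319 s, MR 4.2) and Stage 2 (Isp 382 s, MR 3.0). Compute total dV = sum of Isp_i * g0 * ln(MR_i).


dV1 = 319 * 9.81 * ln(4.2) = 4490.9 m/s
dV2 = 382 * 9.81 * ln(3.0) = 4117.0 m/s
Total dV = 4490.9 + 4117.0 = 8607.9 m/s ~ 8608 m/s

8608 m/s


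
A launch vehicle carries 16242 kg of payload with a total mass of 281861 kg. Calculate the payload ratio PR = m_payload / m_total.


PR = 16242 / 281861 = 0.0576

0.0576


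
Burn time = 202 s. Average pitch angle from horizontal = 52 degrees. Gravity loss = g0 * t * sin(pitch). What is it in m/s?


GL = 9.81 * 202 * sin(52 deg) = 1562 m/s

1562 m/s


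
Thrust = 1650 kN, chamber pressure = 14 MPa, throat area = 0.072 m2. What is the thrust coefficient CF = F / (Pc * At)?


CF = 1650000 / (14e6 * 0.072) = 1.64

1.64


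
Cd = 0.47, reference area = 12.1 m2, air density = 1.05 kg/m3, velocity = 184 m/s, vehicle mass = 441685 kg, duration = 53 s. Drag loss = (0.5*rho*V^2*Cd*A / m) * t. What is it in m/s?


D = 0.5 * 1.05 * 184^2 * 0.47 * 12.1 = 101083.01 N
a = 101083.01 / 441685 = 0.2289 m/s2
dV = 0.2289 * 53 = 12.1 m/s

12.1 m/s


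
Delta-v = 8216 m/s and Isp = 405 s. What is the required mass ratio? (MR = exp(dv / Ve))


Ve = 405 * 9.81 = 3973.05 m/s
MR = exp(8216 / 3973.05) = 7.908

7.908


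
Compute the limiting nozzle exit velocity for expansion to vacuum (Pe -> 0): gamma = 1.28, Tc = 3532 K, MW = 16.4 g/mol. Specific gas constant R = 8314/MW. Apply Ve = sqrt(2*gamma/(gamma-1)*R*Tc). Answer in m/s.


R = 8314 / 16.4 = 506.95 J/(kg.K)
Ve = sqrt(2 * 1.28 / (1.28 - 1) * 506.95 * 3532) = 4046 m/s

4046 m/s


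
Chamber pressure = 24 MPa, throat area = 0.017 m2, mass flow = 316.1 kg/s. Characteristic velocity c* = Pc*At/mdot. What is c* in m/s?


c* = 24e6 * 0.017 / 316.1 = 1291 m/s

1291 m/s


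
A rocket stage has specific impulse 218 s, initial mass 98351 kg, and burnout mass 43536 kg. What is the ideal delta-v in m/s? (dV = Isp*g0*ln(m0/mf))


Ve = 218 * 9.81 = 2138.58 m/s
dV = 2138.58 * ln(98351/43536) = 1743 m/s

1743 m/s


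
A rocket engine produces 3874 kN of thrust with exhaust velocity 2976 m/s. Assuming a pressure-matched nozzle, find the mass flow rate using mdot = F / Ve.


mdot = F / Ve = 3874000 / 2976 = 1301.7 kg/s

1301.7 kg/s


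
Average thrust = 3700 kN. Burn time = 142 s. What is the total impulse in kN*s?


It = 3700 * 142 = 525400 kN*s

525400 kN*s


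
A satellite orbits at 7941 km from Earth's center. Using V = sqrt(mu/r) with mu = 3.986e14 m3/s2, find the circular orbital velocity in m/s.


V = sqrt(3.986e14 / 7941000) = 7085 m/s

7085 m/s


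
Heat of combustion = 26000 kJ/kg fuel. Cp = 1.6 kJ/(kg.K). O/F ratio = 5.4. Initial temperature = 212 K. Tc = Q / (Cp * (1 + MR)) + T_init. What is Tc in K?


Tc = 26000 / (1.6 * (1 + 5.4)) + 212 = 2751 K

2751 K


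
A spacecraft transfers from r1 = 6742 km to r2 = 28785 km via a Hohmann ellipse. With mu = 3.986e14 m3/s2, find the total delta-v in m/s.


V1 = sqrt(mu/r1) = 7689.08 m/s
dV1 = V1*(sqrt(2*r2/(r1+r2)) - 1) = 2098.9 m/s
V2 = sqrt(mu/r2) = 3721.22 m/s
dV2 = V2*(1 - sqrt(2*r1/(r1+r2))) = 1428.69 m/s
Total dV = 3528 m/s

3528 m/s


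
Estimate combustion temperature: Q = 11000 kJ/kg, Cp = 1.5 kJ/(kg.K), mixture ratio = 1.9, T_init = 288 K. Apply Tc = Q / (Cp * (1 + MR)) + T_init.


Tc = 11000 / (1.5 * (1 + 1.9)) + 288 = 2817 K

2817 K


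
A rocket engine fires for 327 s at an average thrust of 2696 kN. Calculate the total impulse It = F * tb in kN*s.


It = 2696 * 327 = 881592 kN*s

881592 kN*s


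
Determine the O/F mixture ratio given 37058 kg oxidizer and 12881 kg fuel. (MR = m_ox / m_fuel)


MR = 37058 / 12881 = 2.88

2.88


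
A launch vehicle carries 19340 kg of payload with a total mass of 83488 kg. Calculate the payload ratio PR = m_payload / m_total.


PR = 19340 / 83488 = 0.2317

0.2317


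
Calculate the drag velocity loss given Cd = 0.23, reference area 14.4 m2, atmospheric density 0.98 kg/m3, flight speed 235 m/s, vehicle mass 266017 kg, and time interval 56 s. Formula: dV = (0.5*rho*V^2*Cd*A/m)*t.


D = 0.5 * 0.98 * 235^2 * 0.23 * 14.4 = 89623.55 N
a = 89623.55 / 266017 = 0.3369 m/s2
dV = 0.3369 * 56 = 18.9 m/s

18.9 m/s


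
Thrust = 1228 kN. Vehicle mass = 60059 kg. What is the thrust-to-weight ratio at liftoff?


TWR = 1228000 / (60059 * 9.81) = 2.08

2.08


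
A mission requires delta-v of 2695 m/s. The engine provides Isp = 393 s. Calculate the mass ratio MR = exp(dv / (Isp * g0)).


Ve = 393 * 9.81 = 3855.33 m/s
MR = exp(2695 / 3855.33) = 2.012

2.012


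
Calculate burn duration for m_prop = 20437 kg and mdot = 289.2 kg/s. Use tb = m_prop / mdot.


tb = 20437 / 289.2 = 70.7 s

70.7 s


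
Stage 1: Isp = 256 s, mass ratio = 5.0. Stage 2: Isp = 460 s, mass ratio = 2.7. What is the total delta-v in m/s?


dV1 = 256 * 9.81 * ln(5.0) = 4041.9 m/s
dV2 = 460 * 9.81 * ln(2.7) = 4482.1 m/s
Total dV = 4041.9 + 4482.1 = 8524.0 m/s ~ 8524 m/s

8524 m/s


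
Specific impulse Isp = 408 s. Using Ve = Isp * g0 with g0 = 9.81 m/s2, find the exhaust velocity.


Ve = Isp * g0 = 408 * 9.81 = 4002.5 m/s

4002.5 m/s


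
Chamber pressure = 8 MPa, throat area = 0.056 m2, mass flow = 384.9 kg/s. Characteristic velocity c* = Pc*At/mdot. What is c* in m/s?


c* = 8e6 * 0.056 / 384.9 = 1164 m/s

1164 m/s


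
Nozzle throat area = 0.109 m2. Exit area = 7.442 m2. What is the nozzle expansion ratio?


AR = 7.442 / 0.109 = 68.3

68.3


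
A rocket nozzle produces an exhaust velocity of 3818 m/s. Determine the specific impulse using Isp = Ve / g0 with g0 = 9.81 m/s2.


Isp = Ve / g0 = 3818 / 9.81 = 389.2 s

389.2 s


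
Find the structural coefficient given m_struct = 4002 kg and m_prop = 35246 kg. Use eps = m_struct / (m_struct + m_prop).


eps = 4002 / (4002 + 35246) = 0.102

0.102


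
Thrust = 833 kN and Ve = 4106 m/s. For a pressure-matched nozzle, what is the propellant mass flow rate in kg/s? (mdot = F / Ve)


mdot = F / Ve = 833000 / 4106 = 202.9 kg/s

202.9 kg/s


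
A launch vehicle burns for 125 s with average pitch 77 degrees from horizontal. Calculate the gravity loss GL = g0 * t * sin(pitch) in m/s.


GL = 9.81 * 125 * sin(77 deg) = 1195 m/s

1195 m/s


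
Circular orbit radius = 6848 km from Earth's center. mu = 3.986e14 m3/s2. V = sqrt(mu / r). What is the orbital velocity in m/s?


V = sqrt(3.986e14 / 6848000) = 7629 m/s

7629 m/s


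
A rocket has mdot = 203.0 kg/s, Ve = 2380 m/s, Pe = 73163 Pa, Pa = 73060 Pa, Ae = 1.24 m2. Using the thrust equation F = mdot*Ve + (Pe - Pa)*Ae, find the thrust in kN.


F = 203.0 * 2380 + (73163 - 73060) * 1.24 = 483268.0 N = 483.3 kN

483.3 kN


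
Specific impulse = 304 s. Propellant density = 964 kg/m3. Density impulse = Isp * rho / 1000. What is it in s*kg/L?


rho*Isp = 304 * 964 / 1000 = 293 s*kg/L

293 s*kg/L


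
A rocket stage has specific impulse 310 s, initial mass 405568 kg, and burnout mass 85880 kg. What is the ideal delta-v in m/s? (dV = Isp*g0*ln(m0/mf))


Ve = 310 * 9.81 = 3041.1 m/s
dV = 3041.1 * ln(405568/85880) = 4721 m/s

4721 m/s


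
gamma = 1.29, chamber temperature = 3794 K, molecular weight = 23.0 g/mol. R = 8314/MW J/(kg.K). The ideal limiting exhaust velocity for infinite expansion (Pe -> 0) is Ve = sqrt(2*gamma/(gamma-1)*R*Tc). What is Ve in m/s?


R = 8314 / 23.0 = 361.48 J/(kg.K)
Ve = sqrt(2 * 1.29 / (1.29 - 1) * 361.48 * 3794) = 3493 m/s

3493 m/s


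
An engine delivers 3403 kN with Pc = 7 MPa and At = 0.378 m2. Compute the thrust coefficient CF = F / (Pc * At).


CF = 3403000 / (7e6 * 0.378) = 1.29

1.29


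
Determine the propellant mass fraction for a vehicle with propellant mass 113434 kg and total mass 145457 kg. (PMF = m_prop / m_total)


PMF = 113434 / 145457 = 0.78

0.78


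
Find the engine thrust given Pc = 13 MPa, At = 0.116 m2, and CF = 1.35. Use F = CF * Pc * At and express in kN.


F = 1.35 * 13e6 * 0.116 = 2.0358e+06 N = 2035.8 kN

2035.8 kN


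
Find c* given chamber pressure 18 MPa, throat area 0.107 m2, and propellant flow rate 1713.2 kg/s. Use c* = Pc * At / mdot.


c* = 18e6 * 0.107 / 1713.2 = 1124 m/s

1124 m/s


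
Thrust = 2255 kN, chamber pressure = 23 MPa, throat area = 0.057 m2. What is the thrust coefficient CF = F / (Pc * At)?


CF = 2255000 / (23e6 * 0.057) = 1.72

1.72


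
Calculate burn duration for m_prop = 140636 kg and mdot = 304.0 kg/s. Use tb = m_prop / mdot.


tb = 140636 / 304.0 = 462.6 s

462.6 s


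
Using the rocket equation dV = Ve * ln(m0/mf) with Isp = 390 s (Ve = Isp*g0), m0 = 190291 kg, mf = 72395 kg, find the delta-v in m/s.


Ve = 390 * 9.81 = 3825.9 m/s
dV = 3825.9 * ln(190291/72395) = 3697 m/s

3697 m/s


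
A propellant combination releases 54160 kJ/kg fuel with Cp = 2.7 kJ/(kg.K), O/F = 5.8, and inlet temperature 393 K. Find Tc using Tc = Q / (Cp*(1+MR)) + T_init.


Tc = 54160 / (2.7 * (1 + 5.8)) + 393 = 3343 K

3343 K


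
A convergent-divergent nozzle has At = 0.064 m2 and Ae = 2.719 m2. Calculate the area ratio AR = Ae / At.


AR = 2.719 / 0.064 = 42.5

42.5


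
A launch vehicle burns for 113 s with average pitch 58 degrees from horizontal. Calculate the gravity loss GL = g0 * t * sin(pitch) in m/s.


GL = 9.81 * 113 * sin(58 deg) = 940 m/s

940 m/s


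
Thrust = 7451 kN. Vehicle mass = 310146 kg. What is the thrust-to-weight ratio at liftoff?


TWR = 7451000 / (310146 * 9.81) = 2.45

2.45


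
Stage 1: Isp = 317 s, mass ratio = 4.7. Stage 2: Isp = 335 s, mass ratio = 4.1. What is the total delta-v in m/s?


dV1 = 317 * 9.81 * ln(4.7) = 4812.6 m/s
dV2 = 335 * 9.81 * ln(4.1) = 4637.0 m/s
Total dV = 4812.6 + 4637.0 = 9449.6 m/s ~ 9450 m/s

9450 m/s


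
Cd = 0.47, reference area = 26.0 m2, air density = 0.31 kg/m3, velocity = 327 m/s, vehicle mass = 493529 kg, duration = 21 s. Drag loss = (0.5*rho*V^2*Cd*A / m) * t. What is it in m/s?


D = 0.5 * 0.31 * 327^2 * 0.47 * 26.0 = 202534.22 N
a = 202534.22 / 493529 = 0.4104 m/s2
dV = 0.4104 * 21 = 8.6 m/s

8.6 m/s


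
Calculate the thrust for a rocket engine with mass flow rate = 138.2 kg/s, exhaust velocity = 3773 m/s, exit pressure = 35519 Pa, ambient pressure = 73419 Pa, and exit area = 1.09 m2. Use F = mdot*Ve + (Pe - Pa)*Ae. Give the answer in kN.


F = 138.2 * 3773 + (35519 - 73419) * 1.09 = 480118.0 N = 480.1 kN

480.1 kN


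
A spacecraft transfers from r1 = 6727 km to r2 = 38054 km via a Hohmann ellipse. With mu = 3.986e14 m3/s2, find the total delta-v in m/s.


V1 = sqrt(mu/r1) = 7697.65 m/s
dV1 = V1*(sqrt(2*r2/(r1+r2)) - 1) = 2337.56 m/s
V2 = sqrt(mu/r2) = 3236.45 m/s
dV2 = V2*(1 - sqrt(2*r1/(r1+r2))) = 1462.47 m/s
Total dV = 3800 m/s

3800 m/s


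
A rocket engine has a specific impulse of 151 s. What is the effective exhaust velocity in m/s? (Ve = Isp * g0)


Ve = Isp * g0 = 151 * 9.81 = 1481.3 m/s

1481.3 m/s


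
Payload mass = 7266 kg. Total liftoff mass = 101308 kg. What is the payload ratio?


PR = 7266 / 101308 = 0.0717

0.0717


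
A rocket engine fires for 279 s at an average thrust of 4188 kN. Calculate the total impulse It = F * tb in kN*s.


It = 4188 * 279 = 1168452 kN*s

1168452 kN*s


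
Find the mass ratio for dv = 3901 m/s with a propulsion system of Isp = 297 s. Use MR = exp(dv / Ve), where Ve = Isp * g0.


Ve = 297 * 9.81 = 2913.57 m/s
MR = exp(3901 / 2913.57) = 3.815

3.815


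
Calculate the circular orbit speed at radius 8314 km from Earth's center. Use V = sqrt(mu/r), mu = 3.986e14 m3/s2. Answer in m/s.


V = sqrt(3.986e14 / 8314000) = 6924 m/s

6924 m/s


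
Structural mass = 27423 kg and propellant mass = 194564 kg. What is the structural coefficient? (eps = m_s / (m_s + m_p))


eps = 27423 / (27423 + 194564) = 0.1235

0.1235


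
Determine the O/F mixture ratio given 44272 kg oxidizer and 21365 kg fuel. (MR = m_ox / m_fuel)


MR = 44272 / 21365 = 2.07

2.07


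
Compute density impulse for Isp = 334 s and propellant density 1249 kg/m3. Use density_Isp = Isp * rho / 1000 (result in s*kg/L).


rho*Isp = 334 * 1249 / 1000 = 417 s*kg/L

417 s*kg/L


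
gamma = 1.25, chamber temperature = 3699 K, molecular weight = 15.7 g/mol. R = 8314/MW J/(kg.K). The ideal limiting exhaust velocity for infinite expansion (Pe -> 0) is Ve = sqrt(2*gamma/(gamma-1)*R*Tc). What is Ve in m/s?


R = 8314 / 15.7 = 529.55 J/(kg.K)
Ve = sqrt(2 * 1.25 / (1.25 - 1) * 529.55 * 3699) = 4426 m/s

4426 m/s


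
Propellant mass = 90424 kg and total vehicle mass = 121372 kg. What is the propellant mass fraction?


PMF = 90424 / 121372 = 0.745

0.745


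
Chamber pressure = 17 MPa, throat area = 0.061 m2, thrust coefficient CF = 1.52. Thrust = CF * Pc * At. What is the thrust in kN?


F = 1.52 * 17e6 * 0.061 = 1.5762e+06 N = 1576.2 kN

1576.2 kN


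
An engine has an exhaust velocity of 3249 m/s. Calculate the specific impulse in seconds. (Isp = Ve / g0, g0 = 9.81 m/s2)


Isp = Ve / g0 = 3249 / 9.81 = 331.2 s

331.2 s


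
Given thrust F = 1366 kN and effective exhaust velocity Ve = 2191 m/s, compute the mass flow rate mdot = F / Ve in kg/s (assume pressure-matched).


mdot = F / Ve = 1366000 / 2191 = 623.5 kg/s

623.5 kg/s


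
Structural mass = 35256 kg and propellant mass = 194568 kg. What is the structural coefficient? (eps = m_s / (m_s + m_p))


eps = 35256 / (35256 + 194568) = 0.1534

0.1534


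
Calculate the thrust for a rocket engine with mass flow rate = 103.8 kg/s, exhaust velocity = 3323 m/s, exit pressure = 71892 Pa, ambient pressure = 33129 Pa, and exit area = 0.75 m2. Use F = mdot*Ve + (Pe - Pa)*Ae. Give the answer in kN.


F = 103.8 * 3323 + (71892 - 33129) * 0.75 = 374000.0 N = 374.0 kN

374.0 kN


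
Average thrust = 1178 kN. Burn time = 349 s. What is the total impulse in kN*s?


It = 1178 * 349 = 411122 kN*s

411122 kN*s


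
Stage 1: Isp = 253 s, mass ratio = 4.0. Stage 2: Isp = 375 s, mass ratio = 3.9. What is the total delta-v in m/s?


dV1 = 253 * 9.81 * ln(4.0) = 3440.7 m/s
dV2 = 375 * 9.81 * ln(3.9) = 5006.7 m/s
Total dV = 3440.7 + 5006.7 = 8447.4 m/s ~ 8447 m/s

8447 m/s


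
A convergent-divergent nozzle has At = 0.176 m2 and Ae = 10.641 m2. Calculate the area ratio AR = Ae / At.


AR = 10.641 / 0.176 = 60.5

60.5


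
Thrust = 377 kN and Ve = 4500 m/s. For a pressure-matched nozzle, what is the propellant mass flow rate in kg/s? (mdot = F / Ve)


mdot = F / Ve = 377000 / 4500 = 83.8 kg/s

83.8 kg/s


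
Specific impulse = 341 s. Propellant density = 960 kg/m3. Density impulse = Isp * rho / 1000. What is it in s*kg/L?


rho*Isp = 341 * 960 / 1000 = 327 s*kg/L

327 s*kg/L


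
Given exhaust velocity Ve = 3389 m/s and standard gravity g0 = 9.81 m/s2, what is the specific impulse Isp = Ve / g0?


Isp = Ve / g0 = 3389 / 9.81 = 345.5 s

345.5 s


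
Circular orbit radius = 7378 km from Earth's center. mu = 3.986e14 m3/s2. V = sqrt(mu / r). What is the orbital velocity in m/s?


V = sqrt(3.986e14 / 7378000) = 7350 m/s

7350 m/s


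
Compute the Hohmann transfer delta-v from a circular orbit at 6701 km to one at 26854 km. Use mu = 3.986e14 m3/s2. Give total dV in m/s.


V1 = sqrt(mu/r1) = 7712.57 m/s
dV1 = V1*(sqrt(2*r2/(r1+r2)) - 1) = 2044.96 m/s
V2 = sqrt(mu/r2) = 3852.69 m/s
dV2 = V2*(1 - sqrt(2*r1/(r1+r2))) = 1417.85 m/s
Total dV = 3463 m/s

3463 m/s
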